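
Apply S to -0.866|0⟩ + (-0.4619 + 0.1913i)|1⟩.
-0.866|0⟩ + (-0.1913 - 0.4619i)|1⟩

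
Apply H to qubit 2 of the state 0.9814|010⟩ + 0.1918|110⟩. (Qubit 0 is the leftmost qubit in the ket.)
0.694|010⟩ + 0.694|011⟩ + 0.1356|110⟩ + 0.1356|111⟩

H on qubit 2 mixes each pair of kets that differ only in qubit 2: amplitudes (a, b) of (|…0…⟩, |…1…⟩) become ((a + b)/√2, (a − b)/√2). Kets absent from the input have amplitude 0.
(|010⟩, |011⟩): (a, b) = (0.9814, 0) → (0.694, 0.694)
(|110⟩, |111⟩): (a, b) = (0.1918, 0) → (0.1356, 0.1356)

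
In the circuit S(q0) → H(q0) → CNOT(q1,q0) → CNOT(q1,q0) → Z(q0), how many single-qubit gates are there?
3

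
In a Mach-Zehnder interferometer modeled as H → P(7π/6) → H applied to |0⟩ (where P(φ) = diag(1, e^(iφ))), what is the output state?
(0.06699 - 0.25i)|0⟩ + (0.933 + 0.25i)|1⟩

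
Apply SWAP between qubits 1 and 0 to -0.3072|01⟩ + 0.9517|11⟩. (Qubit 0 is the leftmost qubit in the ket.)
-0.3072|10⟩ + 0.9517|11⟩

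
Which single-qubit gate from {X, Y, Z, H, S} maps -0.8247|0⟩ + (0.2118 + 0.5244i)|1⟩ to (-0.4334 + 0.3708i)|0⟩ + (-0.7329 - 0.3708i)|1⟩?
H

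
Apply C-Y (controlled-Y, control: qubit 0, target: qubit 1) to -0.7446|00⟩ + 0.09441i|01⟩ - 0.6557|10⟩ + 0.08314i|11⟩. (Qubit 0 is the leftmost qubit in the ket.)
-0.7446|00⟩ + 0.09441i|01⟩ + 0.08314|10⟩ - 0.6557i|11⟩

C-Y leaves the control-|0⟩ kets |00⟩, |01⟩ unchanged and applies Y to qubit 1 on the control-|1⟩ pair (|10⟩, |11⟩).
Y = [[0, -i], [i, 0]].
With a = amp(|10⟩) = -0.6557 and b = amp(|11⟩) = 0.08314i:
new amp(|10⟩) = (-i)·b = 0.08314
new amp(|11⟩) = (i)·a = -0.6557i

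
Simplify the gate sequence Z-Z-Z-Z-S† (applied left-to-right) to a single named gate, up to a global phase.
S†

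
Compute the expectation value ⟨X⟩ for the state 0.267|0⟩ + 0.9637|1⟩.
0.5146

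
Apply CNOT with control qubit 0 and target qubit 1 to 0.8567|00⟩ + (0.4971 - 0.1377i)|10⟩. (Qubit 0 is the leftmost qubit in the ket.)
0.8567|00⟩ + (0.4971 - 0.1377i)|11⟩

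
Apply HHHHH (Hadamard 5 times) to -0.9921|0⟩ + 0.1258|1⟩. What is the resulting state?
-0.6126|0⟩ - 0.7905|1⟩

H² = I, so H^5 = H: a single Hadamard. With (a, b) = (-0.9921, 0.1258), H gives ((a + b)/√2, (a − b)/√2) = (-0.6126, -0.7905).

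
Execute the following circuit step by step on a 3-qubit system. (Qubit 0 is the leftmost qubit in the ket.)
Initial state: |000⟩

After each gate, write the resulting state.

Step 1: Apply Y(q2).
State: i|001⟩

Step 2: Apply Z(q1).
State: i|001⟩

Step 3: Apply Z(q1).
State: i|001⟩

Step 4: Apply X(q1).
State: i|011⟩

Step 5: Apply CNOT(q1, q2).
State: i|010⟩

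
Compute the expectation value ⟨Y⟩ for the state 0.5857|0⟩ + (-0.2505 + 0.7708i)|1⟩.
0.9029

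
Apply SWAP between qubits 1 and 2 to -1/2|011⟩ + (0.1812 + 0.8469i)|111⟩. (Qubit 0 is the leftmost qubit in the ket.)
-1/2|011⟩ + (0.1812 + 0.8469i)|111⟩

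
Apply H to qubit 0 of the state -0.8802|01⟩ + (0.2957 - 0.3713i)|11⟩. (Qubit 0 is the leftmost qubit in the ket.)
(-0.4133 - 0.2625i)|01⟩ + (-0.8315 + 0.2625i)|11⟩

H on qubit 0 mixes each pair of kets that differ only in qubit 0: amplitudes (a, b) of (|…0…⟩, |…1…⟩) become ((a + b)/√2, (a − b)/√2). Kets absent from the input have amplitude 0.
(|01⟩, |11⟩): (a, b) = (-0.8802, (0.2957 - 0.3713i)) → ((-0.4133 - 0.2625i), (-0.8315 + 0.2625i))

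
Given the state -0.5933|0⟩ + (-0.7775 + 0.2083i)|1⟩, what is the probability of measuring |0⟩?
0.352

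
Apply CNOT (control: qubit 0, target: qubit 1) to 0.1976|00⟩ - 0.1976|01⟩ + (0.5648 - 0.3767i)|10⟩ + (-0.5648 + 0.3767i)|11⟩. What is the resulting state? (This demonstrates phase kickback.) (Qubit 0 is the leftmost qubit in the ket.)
0.1976|00⟩ - 0.1976|01⟩ + (-0.5648 + 0.3767i)|10⟩ + (0.5648 - 0.3767i)|11⟩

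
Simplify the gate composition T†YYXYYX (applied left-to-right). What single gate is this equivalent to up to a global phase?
T†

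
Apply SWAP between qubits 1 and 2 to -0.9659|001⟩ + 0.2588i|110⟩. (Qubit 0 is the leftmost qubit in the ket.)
-0.9659|010⟩ + 0.2588i|101⟩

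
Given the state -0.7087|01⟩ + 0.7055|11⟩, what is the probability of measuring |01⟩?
0.5023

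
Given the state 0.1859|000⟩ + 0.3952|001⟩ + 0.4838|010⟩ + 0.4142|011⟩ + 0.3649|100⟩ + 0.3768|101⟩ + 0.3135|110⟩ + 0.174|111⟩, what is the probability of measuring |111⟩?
0.03028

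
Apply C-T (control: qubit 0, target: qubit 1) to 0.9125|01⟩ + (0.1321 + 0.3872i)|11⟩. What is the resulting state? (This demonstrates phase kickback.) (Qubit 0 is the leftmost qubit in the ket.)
0.9125|01⟩ + (-0.1804 + 0.3672i)|11⟩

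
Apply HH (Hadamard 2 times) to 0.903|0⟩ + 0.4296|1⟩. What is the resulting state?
0.903|0⟩ + 0.4296|1⟩

H² = I, so an even number of Hadamards cancels: H^2 = I and the state is unchanged.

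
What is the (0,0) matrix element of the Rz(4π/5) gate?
(0.309 - 0.9511i)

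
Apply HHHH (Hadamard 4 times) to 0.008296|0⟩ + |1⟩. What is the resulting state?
0.008296|0⟩ + |1⟩

H² = I, so an even number of Hadamards cancels: H^4 = I and the state is unchanged.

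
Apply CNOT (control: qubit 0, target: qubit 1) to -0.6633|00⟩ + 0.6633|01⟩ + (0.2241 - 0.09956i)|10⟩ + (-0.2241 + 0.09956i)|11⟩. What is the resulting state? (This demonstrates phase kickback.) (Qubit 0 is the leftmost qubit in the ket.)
-0.6633|00⟩ + 0.6633|01⟩ + (-0.2241 + 0.09956i)|10⟩ + (0.2241 - 0.09956i)|11⟩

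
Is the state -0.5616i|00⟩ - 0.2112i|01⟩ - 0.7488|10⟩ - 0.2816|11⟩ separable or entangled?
Separable

Writing the state as a|00⟩ + b|01⟩ + c|10⟩ + d|11⟩, it is a product state iff ad − bc = 0.
Here (a, b, c, d) = (-0.5616i, -0.2112i, -0.7488, -0.2816): ad − bc = (-0.5616i)(-0.2816) − (-0.2112i)(-0.7488) = 0, so the state is separable.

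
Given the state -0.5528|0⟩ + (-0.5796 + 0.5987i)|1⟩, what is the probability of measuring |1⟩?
0.6944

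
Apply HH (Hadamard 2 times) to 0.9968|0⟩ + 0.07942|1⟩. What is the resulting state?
0.9968|0⟩ + 0.07942|1⟩

H² = I, so an even number of Hadamards cancels: H^2 = I and the state is unchanged.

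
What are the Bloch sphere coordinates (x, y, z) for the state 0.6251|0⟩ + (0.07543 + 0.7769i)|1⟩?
(0.0943, 0.9713, -0.2185)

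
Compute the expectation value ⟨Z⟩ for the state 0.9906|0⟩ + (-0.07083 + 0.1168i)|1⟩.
0.9626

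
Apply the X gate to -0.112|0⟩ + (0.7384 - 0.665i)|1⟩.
(0.7384 - 0.665i)|0⟩ - 0.112|1⟩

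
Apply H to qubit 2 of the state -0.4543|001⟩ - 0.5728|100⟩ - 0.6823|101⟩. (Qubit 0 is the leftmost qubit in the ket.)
-0.3212|000⟩ + 0.3212|001⟩ - 0.8875|100⟩ + 0.07743|101⟩

H on qubit 2 mixes each pair of kets that differ only in qubit 2: amplitudes (a, b) of (|…0…⟩, |…1…⟩) become ((a + b)/√2, (a − b)/√2). Kets absent from the input have amplitude 0.
(|000⟩, |001⟩): (a, b) = (0, -0.4543) → (-0.3212, 0.3212)
(|100⟩, |101⟩): (a, b) = (-0.5728, -0.6823) → (-0.8875, 0.07743)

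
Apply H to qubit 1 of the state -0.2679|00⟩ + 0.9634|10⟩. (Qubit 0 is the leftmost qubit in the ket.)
-0.1894|00⟩ - 0.1894|01⟩ + 0.6812|10⟩ + 0.6812|11⟩

H on qubit 1 mixes each pair of kets that differ only in qubit 1: amplitudes (a, b) of (|…0…⟩, |…1…⟩) become ((a + b)/√2, (a − b)/√2). Kets absent from the input have amplitude 0.
(|00⟩, |01⟩): (a, b) = (-0.2679, 0) → (-0.1894, -0.1894)
(|10⟩, |11⟩): (a, b) = (0.9634, 0) → (0.6812, 0.6812)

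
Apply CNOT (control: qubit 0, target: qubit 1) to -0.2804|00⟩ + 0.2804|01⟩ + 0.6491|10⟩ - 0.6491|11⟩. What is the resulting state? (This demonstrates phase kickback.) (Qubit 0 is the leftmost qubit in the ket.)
-0.2804|00⟩ + 0.2804|01⟩ - 0.6491|10⟩ + 0.6491|11⟩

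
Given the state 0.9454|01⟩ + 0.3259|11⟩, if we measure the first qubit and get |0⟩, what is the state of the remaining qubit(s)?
|1⟩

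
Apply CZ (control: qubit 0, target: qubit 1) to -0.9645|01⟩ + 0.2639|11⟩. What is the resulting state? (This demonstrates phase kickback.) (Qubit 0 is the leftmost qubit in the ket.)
-0.9645|01⟩ - 0.2639|11⟩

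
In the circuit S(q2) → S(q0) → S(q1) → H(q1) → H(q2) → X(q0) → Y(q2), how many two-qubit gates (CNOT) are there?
0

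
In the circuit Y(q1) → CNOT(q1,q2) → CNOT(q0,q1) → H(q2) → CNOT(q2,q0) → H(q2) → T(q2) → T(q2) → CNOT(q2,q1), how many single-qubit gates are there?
5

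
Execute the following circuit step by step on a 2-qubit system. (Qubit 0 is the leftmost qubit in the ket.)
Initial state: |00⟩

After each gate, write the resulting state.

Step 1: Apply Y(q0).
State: i|10⟩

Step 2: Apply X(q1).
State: i|11⟩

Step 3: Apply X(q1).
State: i|10⟩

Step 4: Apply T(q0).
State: (-1/√2 + (1/√2)i)|10⟩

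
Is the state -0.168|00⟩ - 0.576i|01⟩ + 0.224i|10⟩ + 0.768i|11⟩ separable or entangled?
Entangled

Writing the state as a|00⟩ + b|01⟩ + c|10⟩ + d|11⟩, it is a product state iff ad − bc = 0.
Here (a, b, c, d) = (-0.168, -0.576i, 0.224i, 0.768i): ad − bc = (-0.168)(0.768i) − (-0.576i)(0.224i) = (-0.129 - 0.129i) ≠ 0, so the state is entangled.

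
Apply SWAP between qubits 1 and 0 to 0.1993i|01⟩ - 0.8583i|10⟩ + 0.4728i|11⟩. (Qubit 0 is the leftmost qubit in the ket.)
-0.8583i|01⟩ + 0.1993i|10⟩ + 0.4728i|11⟩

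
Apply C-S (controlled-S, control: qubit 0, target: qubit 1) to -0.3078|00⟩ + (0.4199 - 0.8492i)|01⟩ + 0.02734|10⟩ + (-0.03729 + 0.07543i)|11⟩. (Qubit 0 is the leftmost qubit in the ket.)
-0.3078|00⟩ + (0.4199 - 0.8492i)|01⟩ + 0.02734|10⟩ + (-0.07543 - 0.03729i)|11⟩

C-S leaves the control-|0⟩ kets |00⟩, |01⟩ unchanged and applies S to qubit 1 on the control-|1⟩ pair (|10⟩, |11⟩).
S = [[1, 0], [0, i]].
With a = amp(|10⟩) = 0.02734 and b = amp(|11⟩) = (-0.03729 + 0.07543i):
new amp(|10⟩) = (1)·a = 0.02734
new amp(|11⟩) = (i)·b = (-0.07543 - 0.03729i)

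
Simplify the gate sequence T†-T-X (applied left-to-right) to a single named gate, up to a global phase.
X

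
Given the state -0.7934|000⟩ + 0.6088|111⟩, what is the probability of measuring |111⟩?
0.3706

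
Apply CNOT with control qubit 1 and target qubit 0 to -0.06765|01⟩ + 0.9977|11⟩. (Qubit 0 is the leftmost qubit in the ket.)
0.9977|01⟩ - 0.06765|11⟩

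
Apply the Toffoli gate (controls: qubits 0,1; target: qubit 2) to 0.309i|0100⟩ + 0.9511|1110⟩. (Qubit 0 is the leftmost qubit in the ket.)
0.309i|0100⟩ + 0.9511|1100⟩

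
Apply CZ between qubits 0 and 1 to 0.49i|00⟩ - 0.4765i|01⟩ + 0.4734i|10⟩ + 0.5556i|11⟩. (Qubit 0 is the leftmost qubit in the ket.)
0.49i|00⟩ - 0.4765i|01⟩ + 0.4734i|10⟩ - 0.5556i|11⟩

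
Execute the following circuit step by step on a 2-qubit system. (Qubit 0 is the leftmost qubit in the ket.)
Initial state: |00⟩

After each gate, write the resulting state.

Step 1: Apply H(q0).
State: 1/√2|00⟩ + 1/√2|10⟩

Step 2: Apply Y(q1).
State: (1/√2)i|01⟩ + (1/√2)i|11⟩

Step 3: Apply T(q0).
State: (1/√2)i|01⟩ + (-1/2 + (1/2)i)|11⟩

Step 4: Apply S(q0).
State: (1/√2)i|01⟩ + (-1/2 - (1/2)i)|11⟩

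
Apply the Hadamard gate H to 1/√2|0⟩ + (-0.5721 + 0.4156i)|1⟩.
(0.09546 + 0.2939i)|0⟩ + (0.9045 - 0.2939i)|1⟩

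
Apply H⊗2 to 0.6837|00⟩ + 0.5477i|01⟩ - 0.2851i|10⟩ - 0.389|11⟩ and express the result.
(0.1474 + 0.1313i)|00⟩ + (0.5364 - 0.4164i)|01⟩ + (0.5364 + 0.4164i)|10⟩ + (0.1474 - 0.1313i)|11⟩

H⊗2 gives amp(|y⟩) = (1/2) Σ_x (−1)^(x·y) amp(|x⟩), where x·y is the number of positions in which both x and y have a 1.
|00⟩: (0.6837 + 0.5477i - 0.2851i - 0.389)/2 = (0.1474 + 0.1313i)
|01⟩: (0.6837 - 0.5477i - 0.2851i + 0.389)/2 = (0.5364 - 0.4164i)
|10⟩: (0.6837 + 0.5477i + 0.2851i + 0.389)/2 = (0.5364 + 0.4164i)
|11⟩: (0.6837 - 0.5477i + 0.2851i - 0.389)/2 = (0.1474 - 0.1313i)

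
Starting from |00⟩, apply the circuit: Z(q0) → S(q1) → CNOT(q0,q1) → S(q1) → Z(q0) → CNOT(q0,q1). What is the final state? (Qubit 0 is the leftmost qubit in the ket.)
|00⟩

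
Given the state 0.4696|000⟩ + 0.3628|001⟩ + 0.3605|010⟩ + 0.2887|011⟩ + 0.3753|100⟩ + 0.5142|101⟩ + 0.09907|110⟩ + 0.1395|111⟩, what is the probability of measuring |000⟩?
0.2205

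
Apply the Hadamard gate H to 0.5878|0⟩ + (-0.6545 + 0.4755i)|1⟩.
(-0.04716 + 0.3362i)|0⟩ + (0.8784 - 0.3362i)|1⟩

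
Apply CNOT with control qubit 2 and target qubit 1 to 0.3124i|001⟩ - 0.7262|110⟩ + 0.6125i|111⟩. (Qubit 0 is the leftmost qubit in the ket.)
0.3124i|011⟩ + 0.6125i|101⟩ - 0.7262|110⟩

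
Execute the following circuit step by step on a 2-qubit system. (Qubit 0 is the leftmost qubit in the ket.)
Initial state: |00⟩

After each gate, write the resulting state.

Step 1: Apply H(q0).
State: 1/√2|00⟩ + 1/√2|10⟩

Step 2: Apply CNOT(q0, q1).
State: 1/√2|00⟩ + 1/√2|11⟩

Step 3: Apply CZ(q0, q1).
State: 1/√2|00⟩ - 1/√2|11⟩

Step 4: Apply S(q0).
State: 1/√2|00⟩ - (1/√2)i|11⟩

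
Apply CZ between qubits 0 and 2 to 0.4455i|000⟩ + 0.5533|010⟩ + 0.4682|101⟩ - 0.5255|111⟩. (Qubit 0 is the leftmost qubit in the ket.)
0.4455i|000⟩ + 0.5533|010⟩ - 0.4682|101⟩ + 0.5255|111⟩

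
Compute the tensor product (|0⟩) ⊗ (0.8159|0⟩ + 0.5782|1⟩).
0.8159|00⟩ + 0.5782|01⟩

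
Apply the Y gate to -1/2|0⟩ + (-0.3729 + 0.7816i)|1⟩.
(0.7816 + 0.3729i)|0⟩ - (1/2)i|1⟩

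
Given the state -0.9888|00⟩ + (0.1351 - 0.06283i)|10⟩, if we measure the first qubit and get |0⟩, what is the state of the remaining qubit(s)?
-|0⟩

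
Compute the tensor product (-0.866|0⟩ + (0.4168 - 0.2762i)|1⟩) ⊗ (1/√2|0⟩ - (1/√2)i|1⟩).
-0.6124|00⟩ + 0.6124i|01⟩ + (0.2947 - 0.1953i)|10⟩ + (-0.1953 - 0.2947i)|11⟩

amp(|b₁b₂…⟩) = product of the factor amplitudes for bits b₁, b₂, …; only kets whose every factor amplitude is nonzero survive.
|00⟩: (-0.866)(1/√2) = -0.6124
|01⟩: (-0.866)(-(1/√2)i) = 0.6124i
|10⟩: (0.4168 - 0.2762i)(1/√2) = (0.2947 - 0.1953i)
|11⟩: (0.4168 - 0.2762i)(-(1/√2)i) = (-0.1953 - 0.2947i)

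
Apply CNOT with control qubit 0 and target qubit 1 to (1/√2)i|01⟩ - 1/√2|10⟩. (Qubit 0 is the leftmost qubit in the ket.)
(1/√2)i|01⟩ - 1/√2|11⟩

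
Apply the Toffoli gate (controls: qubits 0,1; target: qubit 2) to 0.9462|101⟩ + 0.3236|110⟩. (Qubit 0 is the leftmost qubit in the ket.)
0.9462|101⟩ + 0.3236|111⟩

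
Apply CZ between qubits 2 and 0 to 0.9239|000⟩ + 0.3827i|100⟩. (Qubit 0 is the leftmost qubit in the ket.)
0.9239|000⟩ + 0.3827i|100⟩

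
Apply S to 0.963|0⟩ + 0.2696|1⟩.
0.963|0⟩ + 0.2696i|1⟩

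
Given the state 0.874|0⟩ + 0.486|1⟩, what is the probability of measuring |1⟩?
0.2362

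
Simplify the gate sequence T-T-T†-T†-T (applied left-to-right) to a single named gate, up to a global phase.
T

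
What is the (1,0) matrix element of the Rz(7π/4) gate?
0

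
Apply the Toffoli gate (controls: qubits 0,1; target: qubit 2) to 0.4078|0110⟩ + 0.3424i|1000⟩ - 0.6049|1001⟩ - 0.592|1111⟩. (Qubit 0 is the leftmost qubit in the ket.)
0.4078|0110⟩ + 0.3424i|1000⟩ - 0.6049|1001⟩ - 0.592|1101⟩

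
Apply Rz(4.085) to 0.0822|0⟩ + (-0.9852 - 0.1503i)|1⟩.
(-0.03735 - 0.07322i)|0⟩ + (0.5816 - 0.8093i)|1⟩

Rz(4.085) = [[e^(−iθ/2), 0], [0, e^(iθ/2)]] with e^(±iθ/2) = cos(θ/2) ± i·sin(θ/2); θ = 4.085, cos(θ/2) ≈ -0.454405, sin(θ/2) ≈ 0.890795.
With a = amp(|0⟩) = 0.0822 and b = amp(|1⟩) = (-0.9852 - 0.1503i):
new amp(|0⟩) = (-0.454405 - 0.890795i)·a = (-0.03735 - 0.07322i)
new amp(|1⟩) = (-0.454405 + 0.890795i)·b = (0.5816 - 0.8093i)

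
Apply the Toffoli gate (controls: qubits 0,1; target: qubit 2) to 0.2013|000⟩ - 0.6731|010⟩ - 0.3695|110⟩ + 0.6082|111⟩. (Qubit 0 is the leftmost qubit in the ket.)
0.2013|000⟩ - 0.6731|010⟩ + 0.6082|110⟩ - 0.3695|111⟩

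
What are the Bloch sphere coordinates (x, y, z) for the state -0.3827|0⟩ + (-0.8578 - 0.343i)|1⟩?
(0.6566, 0.2625, -0.707)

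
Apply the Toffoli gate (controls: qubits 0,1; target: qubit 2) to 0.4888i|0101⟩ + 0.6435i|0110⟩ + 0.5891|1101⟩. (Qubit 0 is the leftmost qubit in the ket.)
0.4888i|0101⟩ + 0.6435i|0110⟩ + 0.5891|1111⟩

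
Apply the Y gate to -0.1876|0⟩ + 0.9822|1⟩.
-0.9822i|0⟩ - 0.1876i|1⟩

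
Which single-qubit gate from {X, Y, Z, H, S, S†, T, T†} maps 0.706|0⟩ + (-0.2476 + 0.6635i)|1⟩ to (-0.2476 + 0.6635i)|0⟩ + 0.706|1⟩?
X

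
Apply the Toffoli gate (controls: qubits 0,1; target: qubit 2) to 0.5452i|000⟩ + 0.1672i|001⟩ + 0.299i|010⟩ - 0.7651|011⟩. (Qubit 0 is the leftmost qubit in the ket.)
0.5452i|000⟩ + 0.1672i|001⟩ + 0.299i|010⟩ - 0.7651|011⟩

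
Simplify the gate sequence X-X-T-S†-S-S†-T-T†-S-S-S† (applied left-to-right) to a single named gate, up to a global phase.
T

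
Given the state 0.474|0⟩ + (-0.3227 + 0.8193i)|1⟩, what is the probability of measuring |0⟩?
0.2247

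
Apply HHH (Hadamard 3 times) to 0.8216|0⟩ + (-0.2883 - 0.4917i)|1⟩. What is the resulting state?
(0.3771 - 0.3477i)|0⟩ + (0.7848 + 0.3477i)|1⟩

H² = I, so H^3 = H: a single Hadamard. With (a, b) = (0.8216, (-0.2883 - 0.4917i)), H gives ((a + b)/√2, (a − b)/√2) = ((0.3771 - 0.3477i), (0.7848 + 0.3477i)).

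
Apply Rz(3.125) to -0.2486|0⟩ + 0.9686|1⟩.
(-0.002062 + 0.2486i)|0⟩ + (0.008036 + 0.9686i)|1⟩

Rz(3.125) = [[e^(−iθ/2), 0], [0, e^(iθ/2)]] with e^(±iθ/2) = cos(θ/2) ± i·sin(θ/2); θ = 3.125, cos(θ/2) ≈ 0.00829623, sin(θ/2) ≈ 0.999966.
With a = amp(|0⟩) = -0.2486 and b = amp(|1⟩) = 0.9686:
new amp(|0⟩) = (0.00829623 - 0.999966i)·a = (-0.002062 + 0.2486i)
new amp(|1⟩) = (0.00829623 + 0.999966i)·b = (0.008036 + 0.9686i)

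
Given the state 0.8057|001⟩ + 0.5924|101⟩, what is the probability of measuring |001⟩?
0.6492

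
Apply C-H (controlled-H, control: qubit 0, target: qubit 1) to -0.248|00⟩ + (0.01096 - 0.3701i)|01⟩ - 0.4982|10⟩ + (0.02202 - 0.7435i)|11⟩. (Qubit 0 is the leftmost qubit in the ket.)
-0.248|00⟩ + (0.01096 - 0.3701i)|01⟩ + (-0.3367 - 0.5257i)|10⟩ + (-0.3679 + 0.5257i)|11⟩

C-H leaves the control-|0⟩ kets |00⟩, |01⟩ unchanged and applies H to qubit 1 on the control-|1⟩ pair (|10⟩, |11⟩).
H = [[1/√2, 1/√2], [1/√2, -1/√2]].
With a = amp(|10⟩) = -0.4982 and b = amp(|11⟩) = (0.02202 - 0.7435i):
new amp(|10⟩) = (1/√2)·a + (1/√2)·b = (-0.3367 - 0.5257i)
new amp(|11⟩) = (1/√2)·a + (-1/√2)·b = (-0.3679 + 0.5257i)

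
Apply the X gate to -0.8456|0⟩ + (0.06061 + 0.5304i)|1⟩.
(0.06061 + 0.5304i)|0⟩ - 0.8456|1⟩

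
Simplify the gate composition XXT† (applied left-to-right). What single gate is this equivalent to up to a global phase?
T†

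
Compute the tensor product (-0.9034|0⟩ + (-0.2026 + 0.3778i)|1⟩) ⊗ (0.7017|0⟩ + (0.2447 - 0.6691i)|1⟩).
-0.6339|00⟩ + (-0.2211 + 0.6045i)|01⟩ + (-0.1422 + 0.2651i)|10⟩ + (0.2032 + 0.228i)|11⟩

amp(|b₁b₂…⟩) = product of the factor amplitudes for bits b₁, b₂, …; only kets whose every factor amplitude is nonzero survive.
|00⟩: (-0.9034)(0.7017) = -0.6339
|01⟩: (-0.9034)(0.2447 - 0.6691i) = (-0.2211 + 0.6045i)
|10⟩: (-0.2026 + 0.3778i)(0.7017) = (-0.1422 + 0.2651i)
|11⟩: (-0.2026 + 0.3778i)(0.2447 - 0.6691i) = (0.2032 + 0.228i)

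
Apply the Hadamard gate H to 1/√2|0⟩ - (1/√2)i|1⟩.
(1/2 - (1/2)i)|0⟩ + (1/2 + (1/2)i)|1⟩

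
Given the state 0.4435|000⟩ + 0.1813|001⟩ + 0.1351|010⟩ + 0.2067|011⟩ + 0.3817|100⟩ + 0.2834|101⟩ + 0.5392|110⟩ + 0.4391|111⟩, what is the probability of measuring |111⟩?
0.1928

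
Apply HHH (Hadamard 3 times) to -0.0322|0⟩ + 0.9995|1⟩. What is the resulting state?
0.684|0⟩ - 0.7295|1⟩

H² = I, so H^3 = H: a single Hadamard. With (a, b) = (-0.0322, 0.9995), H gives ((a + b)/√2, (a − b)/√2) = (0.684, -0.7295).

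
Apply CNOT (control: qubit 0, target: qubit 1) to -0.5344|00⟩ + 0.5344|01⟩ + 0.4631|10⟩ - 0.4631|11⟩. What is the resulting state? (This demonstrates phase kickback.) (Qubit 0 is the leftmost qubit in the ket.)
-0.5344|00⟩ + 0.5344|01⟩ - 0.4631|10⟩ + 0.4631|11⟩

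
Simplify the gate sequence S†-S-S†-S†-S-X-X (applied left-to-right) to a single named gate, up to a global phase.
S†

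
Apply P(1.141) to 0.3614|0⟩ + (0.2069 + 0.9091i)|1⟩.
0.3614|0⟩ + (-0.7402 + 0.5669i)|1⟩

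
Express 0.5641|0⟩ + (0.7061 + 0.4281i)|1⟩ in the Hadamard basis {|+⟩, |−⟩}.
(0.8982 + 0.3027i)|+⟩ + (-0.1004 - 0.3027i)|−⟩

With |ψ⟩ = α|0⟩ + β|1⟩, the Hadamard-basis coefficients are ⟨+|ψ⟩ = (α + β)/√2 and ⟨−|ψ⟩ = (α − β)/√2.
Here α = 0.5641, β = (0.7061 + 0.4281i): (α + β)/√2 = (0.8982 + 0.3027i), (α − β)/√2 = (-0.1004 - 0.3027i).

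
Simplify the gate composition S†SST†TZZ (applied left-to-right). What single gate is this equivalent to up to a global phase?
S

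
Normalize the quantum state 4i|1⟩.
i|1⟩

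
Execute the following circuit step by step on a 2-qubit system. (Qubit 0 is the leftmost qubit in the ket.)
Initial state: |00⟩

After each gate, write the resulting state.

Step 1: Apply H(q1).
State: 1/√2|00⟩ + 1/√2|01⟩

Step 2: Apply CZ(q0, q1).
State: 1/√2|00⟩ + 1/√2|01⟩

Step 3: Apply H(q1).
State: |00⟩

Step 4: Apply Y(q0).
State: i|10⟩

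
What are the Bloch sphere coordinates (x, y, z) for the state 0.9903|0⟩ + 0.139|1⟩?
(0.2753, 0, 0.9614)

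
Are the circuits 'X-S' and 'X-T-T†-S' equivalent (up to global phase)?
Yes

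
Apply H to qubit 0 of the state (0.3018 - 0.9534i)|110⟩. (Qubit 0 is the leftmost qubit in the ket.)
(0.2134 - 0.6742i)|010⟩ + (-0.2134 + 0.6742i)|110⟩

H on qubit 0 mixes each pair of kets that differ only in qubit 0: amplitudes (a, b) of (|…0…⟩, |…1…⟩) become ((a + b)/√2, (a − b)/√2). Kets absent from the input have amplitude 0.
(|010⟩, |110⟩): (a, b) = (0, (0.3018 - 0.9534i)) → ((0.2134 - 0.6742i), (-0.2134 + 0.6742i))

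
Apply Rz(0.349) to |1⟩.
(0.9848 + 0.1736i)|1⟩

Rz(0.349) = [[e^(−iθ/2), 0], [0, e^(iθ/2)]] with e^(±iθ/2) = cos(θ/2) ± i·sin(θ/2); θ = 0.349, cos(θ/2) ≈ 0.984813, sin(θ/2) ≈ 0.173616.
With a = amp(|0⟩) = 0 and b = amp(|1⟩) = 1:
new amp(|0⟩) = (0.984813 - 0.173616i)·a = 0
new amp(|1⟩) = (0.984813 + 0.173616i)·b = (0.9848 + 0.1736i)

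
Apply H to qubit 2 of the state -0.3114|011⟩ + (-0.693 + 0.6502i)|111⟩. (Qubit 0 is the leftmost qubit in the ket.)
-0.2202|010⟩ + 0.2202|011⟩ + (-0.49 + 0.4598i)|110⟩ + (0.49 - 0.4598i)|111⟩

H on qubit 2 mixes each pair of kets that differ only in qubit 2: amplitudes (a, b) of (|…0…⟩, |…1…⟩) become ((a + b)/√2, (a − b)/√2). Kets absent from the input have amplitude 0.
(|010⟩, |011⟩): (a, b) = (0, -0.3114) → (-0.2202, 0.2202)
(|110⟩, |111⟩): (a, b) = (0, (-0.693 + 0.6502i)) → ((-0.49 + 0.4598i), (0.49 - 0.4598i))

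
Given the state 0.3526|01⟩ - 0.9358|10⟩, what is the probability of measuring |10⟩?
0.8757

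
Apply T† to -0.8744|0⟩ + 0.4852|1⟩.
-0.8744|0⟩ + (0.3431 - 0.3431i)|1⟩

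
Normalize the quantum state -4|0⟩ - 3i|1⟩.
-0.8|0⟩ - 0.6i|1⟩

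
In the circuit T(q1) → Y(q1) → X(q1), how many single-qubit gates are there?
3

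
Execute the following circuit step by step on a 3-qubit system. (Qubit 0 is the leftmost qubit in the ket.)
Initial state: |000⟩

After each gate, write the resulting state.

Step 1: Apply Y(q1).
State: i|010⟩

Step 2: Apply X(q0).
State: i|110⟩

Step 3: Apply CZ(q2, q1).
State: i|110⟩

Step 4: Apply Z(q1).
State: -i|110⟩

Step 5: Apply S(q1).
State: |110⟩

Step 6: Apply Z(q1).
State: -|110⟩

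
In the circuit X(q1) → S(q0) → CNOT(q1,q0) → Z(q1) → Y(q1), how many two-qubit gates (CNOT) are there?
1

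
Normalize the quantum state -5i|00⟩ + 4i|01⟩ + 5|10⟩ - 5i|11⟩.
-0.5241i|00⟩ + 0.4193i|01⟩ + 0.5241|10⟩ - 0.5241i|11⟩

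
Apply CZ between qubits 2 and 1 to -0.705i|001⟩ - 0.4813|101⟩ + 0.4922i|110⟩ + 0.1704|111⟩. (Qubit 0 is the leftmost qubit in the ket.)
-0.705i|001⟩ - 0.4813|101⟩ + 0.4922i|110⟩ - 0.1704|111⟩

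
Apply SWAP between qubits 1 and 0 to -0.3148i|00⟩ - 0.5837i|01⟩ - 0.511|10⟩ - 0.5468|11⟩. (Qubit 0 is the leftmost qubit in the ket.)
-0.3148i|00⟩ - 0.511|01⟩ - 0.5837i|10⟩ - 0.5468|11⟩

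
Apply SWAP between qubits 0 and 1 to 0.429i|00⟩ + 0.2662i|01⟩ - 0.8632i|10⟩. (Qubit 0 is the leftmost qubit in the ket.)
0.429i|00⟩ - 0.8632i|01⟩ + 0.2662i|10⟩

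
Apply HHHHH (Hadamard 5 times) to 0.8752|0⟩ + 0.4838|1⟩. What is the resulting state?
0.961|0⟩ + 0.2768|1⟩

H² = I, so H^5 = H: a single Hadamard. With (a, b) = (0.8752, 0.4838), H gives ((a + b)/√2, (a − b)/√2) = (0.961, 0.2768).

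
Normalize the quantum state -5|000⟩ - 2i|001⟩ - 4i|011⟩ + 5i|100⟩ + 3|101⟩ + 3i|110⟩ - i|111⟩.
-0.53|000⟩ - 0.212i|001⟩ - 0.424i|011⟩ + 0.53i|100⟩ + 0.318|101⟩ + 0.318i|110⟩ - 0.106i|111⟩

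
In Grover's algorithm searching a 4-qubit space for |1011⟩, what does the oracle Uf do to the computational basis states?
Uf|x⟩ = -|x⟩ if x = 1011, else |x⟩ (phase flip on target)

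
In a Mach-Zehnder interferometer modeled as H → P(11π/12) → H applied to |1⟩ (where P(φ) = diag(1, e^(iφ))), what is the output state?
(0.983 - 0.1294i)|0⟩ + (0.01704 + 0.1294i)|1⟩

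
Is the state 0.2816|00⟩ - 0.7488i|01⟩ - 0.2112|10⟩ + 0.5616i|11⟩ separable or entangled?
Separable

Writing the state as a|00⟩ + b|01⟩ + c|10⟩ + d|11⟩, it is a product state iff ad − bc = 0.
Here (a, b, c, d) = (0.2816, -0.7488i, -0.2112, 0.5616i): ad − bc = (0.2816)(0.5616i) − (-0.7488i)(-0.2112) = 0, so the state is separable.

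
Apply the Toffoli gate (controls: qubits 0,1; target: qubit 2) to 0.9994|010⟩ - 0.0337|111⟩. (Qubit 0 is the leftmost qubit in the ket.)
0.9994|010⟩ - 0.0337|110⟩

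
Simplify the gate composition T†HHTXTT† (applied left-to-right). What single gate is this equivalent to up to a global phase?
X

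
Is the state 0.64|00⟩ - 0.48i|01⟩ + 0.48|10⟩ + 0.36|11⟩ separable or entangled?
Entangled

Writing the state as a|00⟩ + b|01⟩ + c|10⟩ + d|11⟩, it is a product state iff ad − bc = 0.
Here (a, b, c, d) = (0.64, -0.48i, 0.48, 0.36): ad − bc = (0.64)(0.36) − (-0.48i)(0.48) = (0.2304 + 0.2304i) ≠ 0, so the state is entangled.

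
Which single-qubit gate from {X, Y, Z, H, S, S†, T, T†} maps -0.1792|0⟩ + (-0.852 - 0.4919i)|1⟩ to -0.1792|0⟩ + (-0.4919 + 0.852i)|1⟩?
S†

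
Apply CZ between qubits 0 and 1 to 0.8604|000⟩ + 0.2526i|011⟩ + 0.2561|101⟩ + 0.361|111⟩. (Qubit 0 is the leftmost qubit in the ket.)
0.8604|000⟩ + 0.2526i|011⟩ + 0.2561|101⟩ - 0.361|111⟩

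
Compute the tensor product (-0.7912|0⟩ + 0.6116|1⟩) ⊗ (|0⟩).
-0.7912|00⟩ + 0.6116|10⟩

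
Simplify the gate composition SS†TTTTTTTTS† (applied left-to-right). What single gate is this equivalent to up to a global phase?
S†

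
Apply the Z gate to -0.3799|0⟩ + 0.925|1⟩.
-0.3799|0⟩ - 0.925|1⟩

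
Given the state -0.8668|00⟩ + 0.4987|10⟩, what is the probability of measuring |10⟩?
0.2487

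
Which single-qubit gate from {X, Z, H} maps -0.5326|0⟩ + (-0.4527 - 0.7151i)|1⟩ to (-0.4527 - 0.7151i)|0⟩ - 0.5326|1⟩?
X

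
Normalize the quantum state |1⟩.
|1⟩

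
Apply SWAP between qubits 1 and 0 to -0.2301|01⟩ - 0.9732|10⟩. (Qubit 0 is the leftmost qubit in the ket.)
-0.9732|01⟩ - 0.2301|10⟩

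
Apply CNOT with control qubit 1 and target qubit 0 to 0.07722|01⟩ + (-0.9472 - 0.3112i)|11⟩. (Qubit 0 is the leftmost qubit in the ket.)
(-0.9472 - 0.3112i)|01⟩ + 0.07722|11⟩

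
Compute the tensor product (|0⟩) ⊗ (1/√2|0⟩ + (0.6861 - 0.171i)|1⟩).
1/√2|00⟩ + (0.6861 - 0.171i)|01⟩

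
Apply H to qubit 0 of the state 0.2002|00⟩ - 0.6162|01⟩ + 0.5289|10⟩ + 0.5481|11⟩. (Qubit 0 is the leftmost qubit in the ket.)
0.5156|00⟩ - 0.04815|01⟩ - 0.2324|10⟩ - 0.8233|11⟩

H on qubit 0 mixes each pair of kets that differ only in qubit 0: amplitudes (a, b) of (|…0…⟩, |…1…⟩) become ((a + b)/√2, (a − b)/√2). Kets absent from the input have amplitude 0.
(|00⟩, |10⟩): (a, b) = (0.2002, 0.5289) → (0.5156, -0.2324)
(|01⟩, |11⟩): (a, b) = (-0.6162, 0.5481) → (-0.04815, -0.8233)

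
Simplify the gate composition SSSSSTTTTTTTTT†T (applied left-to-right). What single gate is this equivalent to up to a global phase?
S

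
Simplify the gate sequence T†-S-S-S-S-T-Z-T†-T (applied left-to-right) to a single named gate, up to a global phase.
Z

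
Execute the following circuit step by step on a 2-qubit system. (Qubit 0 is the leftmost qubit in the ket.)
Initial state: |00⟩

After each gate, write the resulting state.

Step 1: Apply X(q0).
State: |10⟩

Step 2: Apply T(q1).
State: |10⟩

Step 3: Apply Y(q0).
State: -i|00⟩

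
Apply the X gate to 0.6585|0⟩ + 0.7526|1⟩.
0.7526|0⟩ + 0.6585|1⟩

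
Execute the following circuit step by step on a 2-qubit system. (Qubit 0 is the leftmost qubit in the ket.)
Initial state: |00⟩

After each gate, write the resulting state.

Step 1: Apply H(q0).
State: 1/√2|00⟩ + 1/√2|10⟩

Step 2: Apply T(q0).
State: 1/√2|00⟩ + (1/2 + (1/2)i)|10⟩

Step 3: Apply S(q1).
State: 1/√2|00⟩ + (1/2 + (1/2)i)|10⟩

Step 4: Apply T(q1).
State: 1/√2|00⟩ + (1/2 + (1/2)i)|10⟩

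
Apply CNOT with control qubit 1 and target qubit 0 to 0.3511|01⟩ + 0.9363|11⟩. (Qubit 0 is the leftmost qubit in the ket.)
0.9363|01⟩ + 0.3511|11⟩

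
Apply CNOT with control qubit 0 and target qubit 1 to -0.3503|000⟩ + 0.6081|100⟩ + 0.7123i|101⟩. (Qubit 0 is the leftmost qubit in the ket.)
-0.3503|000⟩ + 0.6081|110⟩ + 0.7123i|111⟩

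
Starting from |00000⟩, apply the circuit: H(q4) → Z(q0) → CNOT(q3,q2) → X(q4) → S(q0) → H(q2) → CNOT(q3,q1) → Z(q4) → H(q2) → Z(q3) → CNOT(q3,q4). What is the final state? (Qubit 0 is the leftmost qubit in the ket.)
1/√2|00000⟩ - 1/√2|00001⟩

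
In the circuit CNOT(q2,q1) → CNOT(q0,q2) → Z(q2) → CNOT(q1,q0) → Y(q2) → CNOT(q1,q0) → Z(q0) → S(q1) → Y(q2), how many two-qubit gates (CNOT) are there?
4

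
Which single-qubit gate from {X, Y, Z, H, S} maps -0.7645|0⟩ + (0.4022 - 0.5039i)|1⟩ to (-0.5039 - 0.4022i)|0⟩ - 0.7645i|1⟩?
Y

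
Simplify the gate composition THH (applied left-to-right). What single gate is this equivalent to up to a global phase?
T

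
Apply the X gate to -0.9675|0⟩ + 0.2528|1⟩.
0.2528|0⟩ - 0.9675|1⟩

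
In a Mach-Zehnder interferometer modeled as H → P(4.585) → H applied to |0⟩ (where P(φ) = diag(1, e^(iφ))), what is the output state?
(0.4365 - 0.4959i)|0⟩ + (0.5635 + 0.4959i)|1⟩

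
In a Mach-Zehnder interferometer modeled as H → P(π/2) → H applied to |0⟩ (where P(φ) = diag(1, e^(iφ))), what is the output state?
(1/2 + (1/2)i)|0⟩ + (1/2 - (1/2)i)|1⟩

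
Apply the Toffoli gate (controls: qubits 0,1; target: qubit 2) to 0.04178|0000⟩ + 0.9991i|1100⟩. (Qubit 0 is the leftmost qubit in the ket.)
0.04178|0000⟩ + 0.9991i|1110⟩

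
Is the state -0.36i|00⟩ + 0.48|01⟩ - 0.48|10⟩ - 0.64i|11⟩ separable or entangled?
Separable

Writing the state as a|00⟩ + b|01⟩ + c|10⟩ + d|11⟩, it is a product state iff ad − bc = 0.
Here (a, b, c, d) = (-0.36i, 0.48, -0.48, -0.64i): ad − bc = (-0.36i)(-0.64i) − (0.48)(-0.48) = 0, so the state is separable.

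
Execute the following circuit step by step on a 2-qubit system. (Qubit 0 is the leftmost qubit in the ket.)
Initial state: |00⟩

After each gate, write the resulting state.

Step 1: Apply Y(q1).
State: i|01⟩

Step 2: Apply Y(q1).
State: |00⟩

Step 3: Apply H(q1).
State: 1/√2|00⟩ + 1/√2|01⟩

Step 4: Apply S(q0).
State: 1/√2|00⟩ + 1/√2|01⟩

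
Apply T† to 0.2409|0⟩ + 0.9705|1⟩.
0.2409|0⟩ + (0.6862 - 0.6862i)|1⟩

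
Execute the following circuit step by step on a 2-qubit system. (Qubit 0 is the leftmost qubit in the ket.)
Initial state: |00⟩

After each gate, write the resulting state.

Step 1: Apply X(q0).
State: |10⟩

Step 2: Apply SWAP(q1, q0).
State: |01⟩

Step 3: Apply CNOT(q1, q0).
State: |11⟩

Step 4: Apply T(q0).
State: (1/√2 + (1/√2)i)|11⟩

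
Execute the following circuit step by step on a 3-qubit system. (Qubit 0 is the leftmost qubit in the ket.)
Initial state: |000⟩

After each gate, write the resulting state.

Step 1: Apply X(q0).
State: |100⟩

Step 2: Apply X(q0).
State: |000⟩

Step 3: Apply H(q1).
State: 1/√2|000⟩ + 1/√2|010⟩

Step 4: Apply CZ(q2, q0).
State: 1/√2|000⟩ + 1/√2|010⟩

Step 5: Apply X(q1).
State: 1/√2|000⟩ + 1/√2|010⟩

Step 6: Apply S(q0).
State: 1/√2|000⟩ + 1/√2|010⟩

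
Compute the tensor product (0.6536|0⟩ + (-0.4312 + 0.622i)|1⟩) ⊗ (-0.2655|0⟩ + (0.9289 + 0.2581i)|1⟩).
-0.1735|00⟩ + (0.6071 + 0.1687i)|01⟩ + (0.1145 - 0.1651i)|10⟩ + (-0.5611 + 0.4665i)|11⟩

amp(|b₁b₂…⟩) = product of the factor amplitudes for bits b₁, b₂, …; only kets whose every factor amplitude is nonzero survive.
|00⟩: (0.6536)(-0.2655) = -0.1735
|01⟩: (0.6536)(0.9289 + 0.2581i) = (0.6071 + 0.1687i)
|10⟩: (-0.4312 + 0.622i)(-0.2655) = (0.1145 - 0.1651i)
|11⟩: (-0.4312 + 0.622i)(0.9289 + 0.2581i) = (-0.5611 + 0.4665i)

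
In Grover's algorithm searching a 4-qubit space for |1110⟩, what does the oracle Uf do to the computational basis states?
Uf|x⟩ = -|x⟩ if x = 1110, else |x⟩ (phase flip on target)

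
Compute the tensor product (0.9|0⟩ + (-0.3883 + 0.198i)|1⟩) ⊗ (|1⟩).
0.9|01⟩ + (-0.3883 + 0.198i)|11⟩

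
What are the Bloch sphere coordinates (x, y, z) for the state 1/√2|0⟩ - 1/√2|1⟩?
(-1, 0, 0)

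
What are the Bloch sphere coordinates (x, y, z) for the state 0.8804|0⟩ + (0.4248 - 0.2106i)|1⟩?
(0.748, -0.3708, 0.5503)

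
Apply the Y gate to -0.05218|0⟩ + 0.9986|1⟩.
-0.9986i|0⟩ - 0.05218i|1⟩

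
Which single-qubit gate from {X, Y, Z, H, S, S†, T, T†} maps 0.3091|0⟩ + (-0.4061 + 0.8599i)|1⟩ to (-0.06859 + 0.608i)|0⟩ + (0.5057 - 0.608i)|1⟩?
H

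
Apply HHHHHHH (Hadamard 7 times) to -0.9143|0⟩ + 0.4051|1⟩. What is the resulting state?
-0.3601|0⟩ - 0.933|1⟩

H² = I, so H^7 = H: a single Hadamard. With (a, b) = (-0.9143, 0.4051), H gives ((a + b)/√2, (a − b)/√2) = (-0.3601, -0.933).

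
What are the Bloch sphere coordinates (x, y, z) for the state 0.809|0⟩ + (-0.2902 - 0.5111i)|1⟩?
(-0.4695, -0.827, 0.309)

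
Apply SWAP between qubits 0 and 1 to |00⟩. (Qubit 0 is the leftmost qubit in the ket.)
|00⟩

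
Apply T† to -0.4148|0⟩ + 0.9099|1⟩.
-0.4148|0⟩ + (0.6434 - 0.6434i)|1⟩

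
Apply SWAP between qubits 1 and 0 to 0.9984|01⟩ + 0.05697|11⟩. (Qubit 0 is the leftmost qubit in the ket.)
0.9984|10⟩ + 0.05697|11⟩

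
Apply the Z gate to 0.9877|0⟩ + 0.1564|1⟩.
0.9877|0⟩ - 0.1564|1⟩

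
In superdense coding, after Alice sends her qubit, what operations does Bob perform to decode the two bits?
CNOT (Alice's qubit controls Bob's), then H on Alice's qubit, then measure both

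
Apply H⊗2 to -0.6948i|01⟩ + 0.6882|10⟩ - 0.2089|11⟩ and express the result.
(0.2397 - 0.3474i)|00⟩ + (0.4486 + 0.3474i)|01⟩ + (-0.2397 - 0.3474i)|10⟩ + (-0.4486 + 0.3474i)|11⟩

H⊗2 gives amp(|y⟩) = (1/2) Σ_x (−1)^(x·y) amp(|x⟩), where x·y is the number of positions in which both x and y have a 1.
|00⟩: (-0.6948i + 0.6882 - 0.2089)/2 = (0.2397 - 0.3474i)
|01⟩: (0.6948i + 0.6882 + 0.2089)/2 = (0.4486 + 0.3474i)
|10⟩: (-0.6948i - 0.6882 + 0.2089)/2 = (-0.2397 - 0.3474i)
|11⟩: (0.6948i - 0.6882 - 0.2089)/2 = (-0.4486 + 0.3474i)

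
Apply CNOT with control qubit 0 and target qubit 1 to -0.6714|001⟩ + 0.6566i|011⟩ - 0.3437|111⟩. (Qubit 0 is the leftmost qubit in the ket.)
-0.6714|001⟩ + 0.6566i|011⟩ - 0.3437|101⟩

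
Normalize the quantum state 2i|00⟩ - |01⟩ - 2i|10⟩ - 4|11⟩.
0.4i|00⟩ - 0.2|01⟩ - 0.4i|10⟩ - 0.8|11⟩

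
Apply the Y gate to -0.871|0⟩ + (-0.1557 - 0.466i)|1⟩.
(-0.466 + 0.1557i)|0⟩ - 0.871i|1⟩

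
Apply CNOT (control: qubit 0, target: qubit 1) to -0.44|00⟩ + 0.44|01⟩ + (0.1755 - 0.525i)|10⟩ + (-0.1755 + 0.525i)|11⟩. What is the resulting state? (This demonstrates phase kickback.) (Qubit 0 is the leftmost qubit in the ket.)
-0.44|00⟩ + 0.44|01⟩ + (-0.1755 + 0.525i)|10⟩ + (0.1755 - 0.525i)|11⟩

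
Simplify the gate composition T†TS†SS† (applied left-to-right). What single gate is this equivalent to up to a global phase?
S†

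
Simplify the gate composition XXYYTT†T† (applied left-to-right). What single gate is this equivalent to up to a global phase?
T†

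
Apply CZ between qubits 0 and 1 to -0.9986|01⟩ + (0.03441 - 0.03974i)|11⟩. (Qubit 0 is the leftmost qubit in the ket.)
-0.9986|01⟩ + (-0.03441 + 0.03974i)|11⟩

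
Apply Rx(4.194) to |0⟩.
-0.5023|0⟩ - 0.8647i|1⟩

Rx(4.194) = [[cos(θ/2), −i·sin(θ/2)], [−i·sin(θ/2), cos(θ/2)]]; θ = 4.194, cos(θ/2) ≈ -0.502254, sin(θ/2) ≈ 0.86472.
With a = amp(|0⟩) = 1 and b = amp(|1⟩) = 0:
new amp(|0⟩) = (-0.502254)·a + (-0.86472i)·b = -0.5023
new amp(|1⟩) = (-0.86472i)·a + (-0.502254)·b = -0.8647i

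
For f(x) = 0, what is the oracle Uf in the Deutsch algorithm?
I ⊗ I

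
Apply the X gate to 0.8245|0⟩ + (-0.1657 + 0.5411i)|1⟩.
(-0.1657 + 0.5411i)|0⟩ + 0.8245|1⟩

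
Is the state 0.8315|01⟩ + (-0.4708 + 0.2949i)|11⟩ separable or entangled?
Separable

Writing the state as a|00⟩ + b|01⟩ + c|10⟩ + d|11⟩, it is a product state iff ad − bc = 0.
Here (a, b, c, d) = (0, 0.8315, 0, (-0.4708 + 0.2949i)): ad − bc = (0)(-0.4708 + 0.2949i) − (0.8315)(0) = 0, so the state is separable.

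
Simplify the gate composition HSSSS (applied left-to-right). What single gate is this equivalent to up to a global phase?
H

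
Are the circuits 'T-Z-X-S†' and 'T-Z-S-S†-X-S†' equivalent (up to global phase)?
Yes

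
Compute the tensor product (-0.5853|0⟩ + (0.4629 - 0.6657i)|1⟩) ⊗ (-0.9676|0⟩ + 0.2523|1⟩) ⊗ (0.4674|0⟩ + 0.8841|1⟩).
0.2647|000⟩ + 0.5007|001⟩ - 0.06902|010⟩ - 0.1306|011⟩ + (-0.2093 + 0.3011i)|100⟩ + (-0.396 + 0.5695i)|101⟩ + (0.05459 - 0.0785i)|110⟩ + (0.1033 - 0.1485i)|111⟩

amp(|b₁b₂…⟩) = product of the factor amplitudes for bits b₁, b₂, …; only kets whose every factor amplitude is nonzero survive.
|000⟩: (-0.5853)(-0.9676)(0.4674) = 0.2647
|001⟩: (-0.5853)(-0.9676)(0.8841) = 0.5007
|010⟩: (-0.5853)(0.2523)(0.4674) = -0.06902
|011⟩: (-0.5853)(0.2523)(0.8841) = -0.1306
|100⟩: (0.4629 - 0.6657i)(-0.9676)(0.4674) = (-0.2093 + 0.3011i)
|101⟩: (0.4629 - 0.6657i)(-0.9676)(0.8841) = (-0.396 + 0.5695i)
|110⟩: (0.4629 - 0.6657i)(0.2523)(0.4674) = (0.05459 - 0.0785i)
|111⟩: (0.4629 - 0.6657i)(0.2523)(0.8841) = (0.1033 - 0.1485i)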